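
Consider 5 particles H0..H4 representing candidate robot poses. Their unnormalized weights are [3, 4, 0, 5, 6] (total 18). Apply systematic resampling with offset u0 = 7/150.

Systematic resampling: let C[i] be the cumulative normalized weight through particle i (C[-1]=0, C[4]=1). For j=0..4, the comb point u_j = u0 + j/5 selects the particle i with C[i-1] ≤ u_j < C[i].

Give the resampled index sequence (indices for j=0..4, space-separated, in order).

C = [1/6, 7/18, 7/18, 2/3, 1]
j=0: u_0=7/150 ∈ [0, 1/6) → index 0
j=1: u_1=37/150 ∈ [1/6, 7/18) → index 1
j=2: u_2=67/150 ∈ [7/18, 2/3) → index 3
j=3: u_3=97/150 ∈ [7/18, 2/3) → index 3
j=4: u_4=127/150 ∈ [2/3, 1) → index 4

0 1 3 3 4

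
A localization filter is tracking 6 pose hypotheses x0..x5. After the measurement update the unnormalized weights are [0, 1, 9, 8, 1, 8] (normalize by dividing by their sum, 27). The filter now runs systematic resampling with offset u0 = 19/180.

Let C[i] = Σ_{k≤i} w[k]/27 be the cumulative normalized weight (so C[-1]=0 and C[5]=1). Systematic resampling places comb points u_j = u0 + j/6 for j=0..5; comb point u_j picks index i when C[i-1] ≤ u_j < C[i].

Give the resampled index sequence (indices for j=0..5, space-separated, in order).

C = [0, 1/27, 10/27, 2/3, 19/27, 1]
j=0: u_0=19/180 ∈ [1/27, 10/27) → index 2
j=1: u_1=49/180 ∈ [1/27, 10/27) → index 2
j=2: u_2=79/180 ∈ [10/27, 2/3) → index 3
j=3: u_3=109/180 ∈ [10/27, 2/3) → index 3
j=4: u_4=139/180 ∈ [19/27, 1) → index 5
j=5: u_5=169/180 ∈ [19/27, 1) → index 5

2 2 3 3 5 5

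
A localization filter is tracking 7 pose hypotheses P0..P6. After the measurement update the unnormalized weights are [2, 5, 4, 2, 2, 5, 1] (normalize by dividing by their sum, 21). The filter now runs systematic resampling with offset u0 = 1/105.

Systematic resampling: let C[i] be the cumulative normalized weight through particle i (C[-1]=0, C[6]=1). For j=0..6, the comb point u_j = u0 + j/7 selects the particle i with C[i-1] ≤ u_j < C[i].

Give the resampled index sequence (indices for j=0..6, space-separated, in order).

0 1 1 2 3 5 5

C = [2/21, 1/3, 11/21, 13/21, 5/7, 20/21, 1]
j=0: u_0=1/105 ∈ [0, 2/21) → index 0
j=1: u_1=16/105 ∈ [2/21, 1/3) → index 1
j=2: u_2=31/105 ∈ [2/21, 1/3) → index 1
j=3: u_3=46/105 ∈ [1/3, 11/21) → index 2
j=4: u_4=61/105 ∈ [11/21, 13/21) → index 3
j=5: u_5=76/105 ∈ [5/7, 20/21) → index 5
j=6: u_6=13/15 ∈ [5/7, 20/21) → index 5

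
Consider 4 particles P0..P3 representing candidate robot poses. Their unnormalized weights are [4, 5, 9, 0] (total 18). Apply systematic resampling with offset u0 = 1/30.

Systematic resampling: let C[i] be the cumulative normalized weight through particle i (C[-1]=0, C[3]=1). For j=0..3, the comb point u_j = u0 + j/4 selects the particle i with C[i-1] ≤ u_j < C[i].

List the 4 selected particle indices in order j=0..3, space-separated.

C = [2/9, 1/2, 1, 1]
j=0: u_0=1/30 ∈ [0, 2/9) → index 0
j=1: u_1=17/60 ∈ [2/9, 1/2) → index 1
j=2: u_2=8/15 ∈ [1/2, 1) → index 2
j=3: u_3=47/60 ∈ [1/2, 1) → index 2

0 1 2 2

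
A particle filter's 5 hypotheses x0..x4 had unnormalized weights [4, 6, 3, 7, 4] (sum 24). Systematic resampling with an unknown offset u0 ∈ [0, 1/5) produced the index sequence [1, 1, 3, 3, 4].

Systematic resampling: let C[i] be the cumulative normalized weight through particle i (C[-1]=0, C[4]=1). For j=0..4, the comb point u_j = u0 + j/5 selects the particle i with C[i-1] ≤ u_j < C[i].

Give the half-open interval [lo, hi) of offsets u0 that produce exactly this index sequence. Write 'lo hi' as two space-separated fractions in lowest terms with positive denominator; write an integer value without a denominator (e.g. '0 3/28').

1/6 1/5

C = [1/6, 5/12, 13/24, 5/6, 1]
j=0 picked index 1: u0 ∈ [1/6, 5/12)
j=1 picked index 1: u0 ∈ [-1/30, 13/60)
j=2 picked index 3: u0 ∈ [17/120, 13/30)
j=3 picked index 3: u0 ∈ [-7/120, 7/30)
j=4 picked index 4: u0 ∈ [1/30, 1/5)
intersection: [1/6, 1/5)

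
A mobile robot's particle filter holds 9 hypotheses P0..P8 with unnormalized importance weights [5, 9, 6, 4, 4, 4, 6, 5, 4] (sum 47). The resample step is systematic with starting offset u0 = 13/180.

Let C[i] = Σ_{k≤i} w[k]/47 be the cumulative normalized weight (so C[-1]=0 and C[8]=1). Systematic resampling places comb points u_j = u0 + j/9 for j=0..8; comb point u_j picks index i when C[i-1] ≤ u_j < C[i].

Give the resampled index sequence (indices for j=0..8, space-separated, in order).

C = [5/47, 14/47, 20/47, 24/47, 28/47, 32/47, 38/47, 43/47, 1]
j=0: u_0=13/180 ∈ [0, 5/47) → index 0
j=1: u_1=11/60 ∈ [5/47, 14/47) → index 1
j=2: u_2=53/180 ∈ [5/47, 14/47) → index 1
j=3: u_3=73/180 ∈ [14/47, 20/47) → index 2
j=4: u_4=31/60 ∈ [24/47, 28/47) → index 4
j=5: u_5=113/180 ∈ [28/47, 32/47) → index 5
j=6: u_6=133/180 ∈ [32/47, 38/47) → index 6
j=7: u_7=17/20 ∈ [38/47, 43/47) → index 7
j=8: u_8=173/180 ∈ [43/47, 1) → index 8

0 1 1 2 4 5 6 7 8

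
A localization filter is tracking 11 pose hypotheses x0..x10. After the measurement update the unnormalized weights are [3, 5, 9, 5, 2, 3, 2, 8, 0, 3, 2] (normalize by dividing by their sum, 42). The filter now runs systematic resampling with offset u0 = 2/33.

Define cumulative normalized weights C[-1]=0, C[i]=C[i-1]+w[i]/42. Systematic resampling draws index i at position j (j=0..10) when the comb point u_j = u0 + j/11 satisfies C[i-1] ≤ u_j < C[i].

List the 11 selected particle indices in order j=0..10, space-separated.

C = [1/14, 4/21, 17/42, 11/21, 4/7, 9/14, 29/42, 37/42, 37/42, 20/21, 1]
j=0: u_0=2/33 ∈ [0, 1/14) → index 0
j=1: u_1=5/33 ∈ [1/14, 4/21) → index 1
j=2: u_2=8/33 ∈ [4/21, 17/42) → index 2
j=3: u_3=1/3 ∈ [4/21, 17/42) → index 2
j=4: u_4=14/33 ∈ [17/42, 11/21) → index 3
j=5: u_5=17/33 ∈ [17/42, 11/21) → index 3
j=6: u_6=20/33 ∈ [4/7, 9/14) → index 5
j=7: u_7=23/33 ∈ [29/42, 37/42) → index 7
j=8: u_8=26/33 ∈ [29/42, 37/42) → index 7
j=9: u_9=29/33 ∈ [29/42, 37/42) → index 7
j=10: u_10=32/33 ∈ [20/21, 1) → index 10

0 1 2 2 3 3 5 7 7 7 10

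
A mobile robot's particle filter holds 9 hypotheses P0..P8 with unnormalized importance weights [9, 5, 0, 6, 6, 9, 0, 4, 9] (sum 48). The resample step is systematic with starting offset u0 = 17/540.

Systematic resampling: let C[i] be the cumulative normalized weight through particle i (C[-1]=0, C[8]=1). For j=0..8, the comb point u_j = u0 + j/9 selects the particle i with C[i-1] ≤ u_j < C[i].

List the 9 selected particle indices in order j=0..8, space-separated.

C = [3/16, 7/24, 7/24, 5/12, 13/24, 35/48, 35/48, 13/16, 1]
j=0: u_0=17/540 ∈ [0, 3/16) → index 0
j=1: u_1=77/540 ∈ [0, 3/16) → index 0
j=2: u_2=137/540 ∈ [3/16, 7/24) → index 1
j=3: u_3=197/540 ∈ [7/24, 5/12) → index 3
j=4: u_4=257/540 ∈ [5/12, 13/24) → index 4
j=5: u_5=317/540 ∈ [13/24, 35/48) → index 5
j=6: u_6=377/540 ∈ [13/24, 35/48) → index 5
j=7: u_7=437/540 ∈ [35/48, 13/16) → index 7
j=8: u_8=497/540 ∈ [13/16, 1) → index 8

0 0 1 3 4 5 5 7 8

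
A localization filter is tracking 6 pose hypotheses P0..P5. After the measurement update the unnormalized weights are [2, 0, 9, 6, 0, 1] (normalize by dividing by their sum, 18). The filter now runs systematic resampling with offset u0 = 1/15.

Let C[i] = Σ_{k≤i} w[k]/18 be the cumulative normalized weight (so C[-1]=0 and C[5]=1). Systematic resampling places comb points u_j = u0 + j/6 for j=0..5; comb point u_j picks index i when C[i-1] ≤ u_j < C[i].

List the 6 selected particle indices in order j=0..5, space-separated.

C = [1/9, 1/9, 11/18, 17/18, 17/18, 1]
j=0: u_0=1/15 ∈ [0, 1/9) → index 0
j=1: u_1=7/30 ∈ [1/9, 11/18) → index 2
j=2: u_2=2/5 ∈ [1/9, 11/18) → index 2
j=3: u_3=17/30 ∈ [1/9, 11/18) → index 2
j=4: u_4=11/15 ∈ [11/18, 17/18) → index 3
j=5: u_5=9/10 ∈ [11/18, 17/18) → index 3

0 2 2 2 3 3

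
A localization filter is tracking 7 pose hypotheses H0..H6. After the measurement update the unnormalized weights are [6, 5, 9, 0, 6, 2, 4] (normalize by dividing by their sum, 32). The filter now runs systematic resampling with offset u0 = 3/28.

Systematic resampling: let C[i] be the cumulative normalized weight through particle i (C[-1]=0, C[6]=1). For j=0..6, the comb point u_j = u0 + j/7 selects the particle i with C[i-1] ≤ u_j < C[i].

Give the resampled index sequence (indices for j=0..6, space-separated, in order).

0 1 2 2 4 5 6

C = [3/16, 11/32, 5/8, 5/8, 13/16, 7/8, 1]
j=0: u_0=3/28 ∈ [0, 3/16) → index 0
j=1: u_1=1/4 ∈ [3/16, 11/32) → index 1
j=2: u_2=11/28 ∈ [11/32, 5/8) → index 2
j=3: u_3=15/28 ∈ [11/32, 5/8) → index 2
j=4: u_4=19/28 ∈ [5/8, 13/16) → index 4
j=5: u_5=23/28 ∈ [13/16, 7/8) → index 5
j=6: u_6=27/28 ∈ [7/8, 1) → index 6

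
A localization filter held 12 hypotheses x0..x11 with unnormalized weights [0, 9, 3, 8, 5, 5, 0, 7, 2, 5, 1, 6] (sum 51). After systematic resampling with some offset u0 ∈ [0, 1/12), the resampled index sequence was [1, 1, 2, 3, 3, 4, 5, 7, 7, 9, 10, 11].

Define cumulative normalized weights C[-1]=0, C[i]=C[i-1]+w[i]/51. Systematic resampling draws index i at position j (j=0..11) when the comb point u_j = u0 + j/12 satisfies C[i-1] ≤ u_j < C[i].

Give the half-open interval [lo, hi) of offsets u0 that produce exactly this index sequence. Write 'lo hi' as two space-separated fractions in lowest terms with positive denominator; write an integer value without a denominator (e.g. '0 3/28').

C = [0, 3/17, 4/17, 20/51, 25/51, 10/17, 10/17, 37/51, 13/17, 44/51, 15/17, 1]
j=0 picked index 1: u0 ∈ [0, 3/17)
j=1 picked index 1: u0 ∈ [-1/12, 19/204)
j=2 picked index 2: u0 ∈ [1/102, 7/102)
j=3 picked index 3: u0 ∈ [-1/68, 29/204)
j=4 picked index 3: u0 ∈ [-5/51, 1/17)
j=5 picked index 4: u0 ∈ [-5/204, 5/68)
j=6 picked index 5: u0 ∈ [-1/102, 3/34)
j=7 picked index 7: u0 ∈ [1/204, 29/204)
j=8 picked index 7: u0 ∈ [-4/51, 1/17)
j=9 picked index 9: u0 ∈ [1/68, 23/204)
j=10 picked index 10: u0 ∈ [1/34, 5/102)
j=11 picked index 11: u0 ∈ [-7/204, 1/12)
intersection: [1/34, 5/102)

1/34 5/102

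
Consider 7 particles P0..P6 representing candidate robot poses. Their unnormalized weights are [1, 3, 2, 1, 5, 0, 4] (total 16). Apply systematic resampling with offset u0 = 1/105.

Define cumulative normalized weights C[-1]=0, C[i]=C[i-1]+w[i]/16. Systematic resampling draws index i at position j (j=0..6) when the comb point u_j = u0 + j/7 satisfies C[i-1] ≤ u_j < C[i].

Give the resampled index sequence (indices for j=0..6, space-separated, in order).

0 1 2 4 4 4 6

C = [1/16, 1/4, 3/8, 7/16, 3/4, 3/4, 1]
j=0: u_0=1/105 ∈ [0, 1/16) → index 0
j=1: u_1=16/105 ∈ [1/16, 1/4) → index 1
j=2: u_2=31/105 ∈ [1/4, 3/8) → index 2
j=3: u_3=46/105 ∈ [7/16, 3/4) → index 4
j=4: u_4=61/105 ∈ [7/16, 3/4) → index 4
j=5: u_5=76/105 ∈ [7/16, 3/4) → index 4
j=6: u_6=13/15 ∈ [3/4, 1) → index 6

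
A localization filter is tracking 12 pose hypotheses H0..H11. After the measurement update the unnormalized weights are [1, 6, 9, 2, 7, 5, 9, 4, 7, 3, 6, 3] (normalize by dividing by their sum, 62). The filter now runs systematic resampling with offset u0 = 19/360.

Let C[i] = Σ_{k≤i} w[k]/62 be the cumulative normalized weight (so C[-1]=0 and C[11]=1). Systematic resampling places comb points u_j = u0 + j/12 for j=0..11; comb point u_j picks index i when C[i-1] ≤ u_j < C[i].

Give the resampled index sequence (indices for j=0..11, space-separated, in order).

1 2 2 4 4 5 6 7 8 8 10 11

C = [1/62, 7/62, 8/31, 9/31, 25/62, 15/31, 39/62, 43/62, 25/31, 53/62, 59/62, 1]
j=0: u_0=19/360 ∈ [1/62, 7/62) → index 1
j=1: u_1=49/360 ∈ [7/62, 8/31) → index 2
j=2: u_2=79/360 ∈ [7/62, 8/31) → index 2
j=3: u_3=109/360 ∈ [9/31, 25/62) → index 4
j=4: u_4=139/360 ∈ [9/31, 25/62) → index 4
j=5: u_5=169/360 ∈ [25/62, 15/31) → index 5
j=6: u_6=199/360 ∈ [15/31, 39/62) → index 6
j=7: u_7=229/360 ∈ [39/62, 43/62) → index 7
j=8: u_8=259/360 ∈ [43/62, 25/31) → index 8
j=9: u_9=289/360 ∈ [43/62, 25/31) → index 8
j=10: u_10=319/360 ∈ [53/62, 59/62) → index 10
j=11: u_11=349/360 ∈ [59/62, 1) → index 11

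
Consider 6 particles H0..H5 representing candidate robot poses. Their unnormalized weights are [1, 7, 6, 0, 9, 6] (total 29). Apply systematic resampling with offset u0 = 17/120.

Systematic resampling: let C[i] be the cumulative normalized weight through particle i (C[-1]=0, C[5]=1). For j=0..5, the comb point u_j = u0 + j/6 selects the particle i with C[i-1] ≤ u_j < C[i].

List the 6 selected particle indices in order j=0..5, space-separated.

1 2 2 4 5 5

C = [1/29, 8/29, 14/29, 14/29, 23/29, 1]
j=0: u_0=17/120 ∈ [1/29, 8/29) → index 1
j=1: u_1=37/120 ∈ [8/29, 14/29) → index 2
j=2: u_2=19/40 ∈ [8/29, 14/29) → index 2
j=3: u_3=77/120 ∈ [14/29, 23/29) → index 4
j=4: u_4=97/120 ∈ [23/29, 1) → index 5
j=5: u_5=39/40 ∈ [23/29, 1) → index 5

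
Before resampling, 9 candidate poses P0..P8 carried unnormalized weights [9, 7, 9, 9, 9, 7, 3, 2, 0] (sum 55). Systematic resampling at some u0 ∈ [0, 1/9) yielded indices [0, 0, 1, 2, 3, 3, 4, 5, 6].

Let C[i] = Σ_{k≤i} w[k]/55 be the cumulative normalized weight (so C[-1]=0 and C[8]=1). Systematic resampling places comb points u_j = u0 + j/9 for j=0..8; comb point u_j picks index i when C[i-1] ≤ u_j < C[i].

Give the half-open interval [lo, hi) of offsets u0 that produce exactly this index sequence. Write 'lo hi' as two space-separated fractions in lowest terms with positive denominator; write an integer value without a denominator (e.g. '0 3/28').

2/99 26/495

C = [9/55, 16/55, 5/11, 34/55, 43/55, 10/11, 53/55, 1, 1]
j=0 picked index 0: u0 ∈ [0, 9/55)
j=1 picked index 0: u0 ∈ [-1/9, 26/495)
j=2 picked index 1: u0 ∈ [-29/495, 34/495)
j=3 picked index 2: u0 ∈ [-7/165, 4/33)
j=4 picked index 3: u0 ∈ [1/99, 86/495)
j=5 picked index 3: u0 ∈ [-10/99, 31/495)
j=6 picked index 4: u0 ∈ [-8/165, 19/165)
j=7 picked index 5: u0 ∈ [2/495, 13/99)
j=8 picked index 6: u0 ∈ [2/99, 37/495)
intersection: [2/99, 26/495)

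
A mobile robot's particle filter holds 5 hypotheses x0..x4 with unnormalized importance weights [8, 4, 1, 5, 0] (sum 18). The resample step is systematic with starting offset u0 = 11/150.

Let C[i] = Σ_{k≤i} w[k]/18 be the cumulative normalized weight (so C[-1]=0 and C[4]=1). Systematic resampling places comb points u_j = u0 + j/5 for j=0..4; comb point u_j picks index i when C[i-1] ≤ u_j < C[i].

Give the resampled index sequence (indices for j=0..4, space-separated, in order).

C = [4/9, 2/3, 13/18, 1, 1]
j=0: u_0=11/150 ∈ [0, 4/9) → index 0
j=1: u_1=41/150 ∈ [0, 4/9) → index 0
j=2: u_2=71/150 ∈ [4/9, 2/3) → index 1
j=3: u_3=101/150 ∈ [2/3, 13/18) → index 2
j=4: u_4=131/150 ∈ [13/18, 1) → index 3

0 0 1 2 3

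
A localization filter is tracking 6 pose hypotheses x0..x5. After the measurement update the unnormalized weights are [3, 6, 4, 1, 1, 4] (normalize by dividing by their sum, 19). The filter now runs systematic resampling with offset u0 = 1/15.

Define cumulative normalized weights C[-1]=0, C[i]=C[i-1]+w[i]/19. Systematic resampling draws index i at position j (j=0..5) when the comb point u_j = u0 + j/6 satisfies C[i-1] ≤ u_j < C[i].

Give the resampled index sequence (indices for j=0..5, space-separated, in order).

C = [3/19, 9/19, 13/19, 14/19, 15/19, 1]
j=0: u_0=1/15 ∈ [0, 3/19) → index 0
j=1: u_1=7/30 ∈ [3/19, 9/19) → index 1
j=2: u_2=2/5 ∈ [3/19, 9/19) → index 1
j=3: u_3=17/30 ∈ [9/19, 13/19) → index 2
j=4: u_4=11/15 ∈ [13/19, 14/19) → index 3
j=5: u_5=9/10 ∈ [15/19, 1) → index 5

0 1 1 2 3 5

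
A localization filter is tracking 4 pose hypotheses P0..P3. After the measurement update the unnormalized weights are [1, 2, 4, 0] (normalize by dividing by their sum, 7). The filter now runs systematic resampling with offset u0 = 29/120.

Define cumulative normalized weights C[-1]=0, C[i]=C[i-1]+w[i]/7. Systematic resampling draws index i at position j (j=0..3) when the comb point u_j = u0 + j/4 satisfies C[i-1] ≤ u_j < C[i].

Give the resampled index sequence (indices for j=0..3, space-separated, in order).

C = [1/7, 3/7, 1, 1]
j=0: u_0=29/120 ∈ [1/7, 3/7) → index 1
j=1: u_1=59/120 ∈ [3/7, 1) → index 2
j=2: u_2=89/120 ∈ [3/7, 1) → index 2
j=3: u_3=119/120 ∈ [3/7, 1) → index 2

1 2 2 2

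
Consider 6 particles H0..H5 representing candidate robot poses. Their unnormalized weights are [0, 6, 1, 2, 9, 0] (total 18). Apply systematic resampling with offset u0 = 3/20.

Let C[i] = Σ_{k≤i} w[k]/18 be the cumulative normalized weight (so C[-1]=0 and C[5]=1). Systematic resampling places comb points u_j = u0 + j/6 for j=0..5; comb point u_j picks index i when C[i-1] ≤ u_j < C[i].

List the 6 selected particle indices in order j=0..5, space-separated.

1 1 3 4 4 4

C = [0, 1/3, 7/18, 1/2, 1, 1]
j=0: u_0=3/20 ∈ [0, 1/3) → index 1
j=1: u_1=19/60 ∈ [0, 1/3) → index 1
j=2: u_2=29/60 ∈ [7/18, 1/2) → index 3
j=3: u_3=13/20 ∈ [1/2, 1) → index 4
j=4: u_4=49/60 ∈ [1/2, 1) → index 4
j=5: u_5=59/60 ∈ [1/2, 1) → index 4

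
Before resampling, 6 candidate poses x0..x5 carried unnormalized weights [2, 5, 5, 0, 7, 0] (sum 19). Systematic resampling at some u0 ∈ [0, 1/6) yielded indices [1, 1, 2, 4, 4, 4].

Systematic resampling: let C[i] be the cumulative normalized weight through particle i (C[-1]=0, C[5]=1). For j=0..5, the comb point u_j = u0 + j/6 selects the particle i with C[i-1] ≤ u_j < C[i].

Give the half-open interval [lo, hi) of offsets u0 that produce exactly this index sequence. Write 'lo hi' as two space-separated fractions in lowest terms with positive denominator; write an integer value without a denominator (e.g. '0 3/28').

5/38 1/6

C = [2/19, 7/19, 12/19, 12/19, 1, 1]
j=0 picked index 1: u0 ∈ [2/19, 7/19)
j=1 picked index 1: u0 ∈ [-7/114, 23/114)
j=2 picked index 2: u0 ∈ [2/57, 17/57)
j=3 picked index 4: u0 ∈ [5/38, 1/2)
j=4 picked index 4: u0 ∈ [-2/57, 1/3)
j=5 picked index 4: u0 ∈ [-23/114, 1/6)
intersection: [5/38, 1/6)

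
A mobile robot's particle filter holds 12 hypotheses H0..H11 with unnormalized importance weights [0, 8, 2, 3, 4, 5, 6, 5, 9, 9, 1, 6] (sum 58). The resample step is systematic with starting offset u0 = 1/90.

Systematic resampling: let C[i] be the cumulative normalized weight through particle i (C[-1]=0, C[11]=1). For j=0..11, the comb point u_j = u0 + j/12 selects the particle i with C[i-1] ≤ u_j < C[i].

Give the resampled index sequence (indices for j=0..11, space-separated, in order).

C = [0, 4/29, 5/29, 13/58, 17/58, 11/29, 14/29, 33/58, 21/29, 51/58, 26/29, 1]
j=0: u_0=1/90 ∈ [0, 4/29) → index 1
j=1: u_1=17/180 ∈ [0, 4/29) → index 1
j=2: u_2=8/45 ∈ [5/29, 13/58) → index 3
j=3: u_3=47/180 ∈ [13/58, 17/58) → index 4
j=4: u_4=31/90 ∈ [17/58, 11/29) → index 5
j=5: u_5=77/180 ∈ [11/29, 14/29) → index 6
j=6: u_6=23/45 ∈ [14/29, 33/58) → index 7
j=7: u_7=107/180 ∈ [33/58, 21/29) → index 8
j=8: u_8=61/90 ∈ [33/58, 21/29) → index 8
j=9: u_9=137/180 ∈ [21/29, 51/58) → index 9
j=10: u_10=38/45 ∈ [21/29, 51/58) → index 9
j=11: u_11=167/180 ∈ [26/29, 1) → index 11

1 1 3 4 5 6 7 8 8 9 9 11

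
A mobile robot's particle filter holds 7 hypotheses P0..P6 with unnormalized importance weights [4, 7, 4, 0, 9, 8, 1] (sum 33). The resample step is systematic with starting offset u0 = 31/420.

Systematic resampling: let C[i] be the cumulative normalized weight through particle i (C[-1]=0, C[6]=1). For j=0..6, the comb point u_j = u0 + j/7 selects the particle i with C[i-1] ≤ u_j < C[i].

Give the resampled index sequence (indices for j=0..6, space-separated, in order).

0 1 2 4 4 5 5

C = [4/33, 1/3, 5/11, 5/11, 8/11, 32/33, 1]
j=0: u_0=31/420 ∈ [0, 4/33) → index 0
j=1: u_1=13/60 ∈ [4/33, 1/3) → index 1
j=2: u_2=151/420 ∈ [1/3, 5/11) → index 2
j=3: u_3=211/420 ∈ [5/11, 8/11) → index 4
j=4: u_4=271/420 ∈ [5/11, 8/11) → index 4
j=5: u_5=331/420 ∈ [8/11, 32/33) → index 5
j=6: u_6=391/420 ∈ [8/11, 32/33) → index 5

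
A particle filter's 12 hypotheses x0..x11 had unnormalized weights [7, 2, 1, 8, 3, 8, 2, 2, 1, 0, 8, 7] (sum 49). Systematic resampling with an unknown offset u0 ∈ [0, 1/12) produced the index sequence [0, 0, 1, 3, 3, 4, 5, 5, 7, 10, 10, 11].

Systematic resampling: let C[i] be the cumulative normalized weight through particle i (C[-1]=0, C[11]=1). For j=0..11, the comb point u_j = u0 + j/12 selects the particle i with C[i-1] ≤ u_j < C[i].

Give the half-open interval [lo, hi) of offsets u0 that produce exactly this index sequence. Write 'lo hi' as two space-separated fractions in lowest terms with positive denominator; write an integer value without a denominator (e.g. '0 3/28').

0 1/147

C = [1/7, 9/49, 10/49, 18/49, 3/7, 29/49, 31/49, 33/49, 34/49, 34/49, 6/7, 1]
j=0 picked index 0: u0 ∈ [0, 1/7)
j=1 picked index 0: u0 ∈ [-1/12, 5/84)
j=2 picked index 1: u0 ∈ [-1/42, 5/294)
j=3 picked index 3: u0 ∈ [-9/196, 23/196)
j=4 picked index 3: u0 ∈ [-19/147, 5/147)
j=5 picked index 4: u0 ∈ [-29/588, 1/84)
j=6 picked index 5: u0 ∈ [-1/14, 9/98)
j=7 picked index 5: u0 ∈ [-13/84, 5/588)
j=8 picked index 7: u0 ∈ [-5/147, 1/147)
j=9 picked index 10: u0 ∈ [-11/196, 3/28)
j=10 picked index 10: u0 ∈ [-41/294, 1/42)
j=11 picked index 11: u0 ∈ [-5/84, 1/12)
intersection: [0, 1/147)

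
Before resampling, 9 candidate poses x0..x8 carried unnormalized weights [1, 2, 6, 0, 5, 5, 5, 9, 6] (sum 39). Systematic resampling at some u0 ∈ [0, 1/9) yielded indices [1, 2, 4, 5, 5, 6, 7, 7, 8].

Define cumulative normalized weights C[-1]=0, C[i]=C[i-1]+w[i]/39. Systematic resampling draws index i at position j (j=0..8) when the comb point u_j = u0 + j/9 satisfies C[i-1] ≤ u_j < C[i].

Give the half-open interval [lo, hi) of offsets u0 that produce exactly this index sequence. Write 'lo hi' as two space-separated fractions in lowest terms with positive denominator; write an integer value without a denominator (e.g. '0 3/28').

1/39 5/117

C = [1/39, 1/13, 3/13, 3/13, 14/39, 19/39, 8/13, 11/13, 1]
j=0 picked index 1: u0 ∈ [1/39, 1/13)
j=1 picked index 2: u0 ∈ [-4/117, 14/117)
j=2 picked index 4: u0 ∈ [1/117, 16/117)
j=3 picked index 5: u0 ∈ [1/39, 2/13)
j=4 picked index 5: u0 ∈ [-10/117, 5/117)
j=5 picked index 6: u0 ∈ [-8/117, 7/117)
j=6 picked index 7: u0 ∈ [-2/39, 7/39)
j=7 picked index 7: u0 ∈ [-19/117, 8/117)
j=8 picked index 8: u0 ∈ [-5/117, 1/9)
intersection: [1/39, 5/117)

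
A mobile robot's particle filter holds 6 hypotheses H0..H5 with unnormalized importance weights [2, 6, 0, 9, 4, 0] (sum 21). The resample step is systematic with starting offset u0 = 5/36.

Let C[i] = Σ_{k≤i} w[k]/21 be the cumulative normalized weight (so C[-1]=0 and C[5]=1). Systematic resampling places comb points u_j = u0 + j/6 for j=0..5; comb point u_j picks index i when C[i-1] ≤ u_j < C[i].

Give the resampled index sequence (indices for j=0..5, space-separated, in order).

1 1 3 3 3 4

C = [2/21, 8/21, 8/21, 17/21, 1, 1]
j=0: u_0=5/36 ∈ [2/21, 8/21) → index 1
j=1: u_1=11/36 ∈ [2/21, 8/21) → index 1
j=2: u_2=17/36 ∈ [8/21, 17/21) → index 3
j=3: u_3=23/36 ∈ [8/21, 17/21) → index 3
j=4: u_4=29/36 ∈ [8/21, 17/21) → index 3
j=5: u_5=35/36 ∈ [17/21, 1) → index 4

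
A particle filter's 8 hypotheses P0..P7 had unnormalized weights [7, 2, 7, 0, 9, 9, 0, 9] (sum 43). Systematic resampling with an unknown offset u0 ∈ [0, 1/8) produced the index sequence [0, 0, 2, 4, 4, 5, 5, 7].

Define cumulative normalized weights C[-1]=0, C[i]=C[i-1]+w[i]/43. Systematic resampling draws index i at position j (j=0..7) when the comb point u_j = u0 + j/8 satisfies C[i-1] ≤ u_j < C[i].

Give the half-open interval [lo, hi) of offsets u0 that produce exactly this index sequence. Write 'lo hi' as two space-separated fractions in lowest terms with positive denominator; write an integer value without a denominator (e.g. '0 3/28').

C = [7/43, 9/43, 16/43, 16/43, 25/43, 34/43, 34/43, 1]
j=0 picked index 0: u0 ∈ [0, 7/43)
j=1 picked index 0: u0 ∈ [-1/8, 13/344)
j=2 picked index 2: u0 ∈ [-7/172, 21/172)
j=3 picked index 4: u0 ∈ [-1/344, 71/344)
j=4 picked index 4: u0 ∈ [-11/86, 7/86)
j=5 picked index 5: u0 ∈ [-15/344, 57/344)
j=6 picked index 5: u0 ∈ [-29/172, 7/172)
j=7 picked index 7: u0 ∈ [-29/344, 1/8)
intersection: [0, 13/344)

0 13/344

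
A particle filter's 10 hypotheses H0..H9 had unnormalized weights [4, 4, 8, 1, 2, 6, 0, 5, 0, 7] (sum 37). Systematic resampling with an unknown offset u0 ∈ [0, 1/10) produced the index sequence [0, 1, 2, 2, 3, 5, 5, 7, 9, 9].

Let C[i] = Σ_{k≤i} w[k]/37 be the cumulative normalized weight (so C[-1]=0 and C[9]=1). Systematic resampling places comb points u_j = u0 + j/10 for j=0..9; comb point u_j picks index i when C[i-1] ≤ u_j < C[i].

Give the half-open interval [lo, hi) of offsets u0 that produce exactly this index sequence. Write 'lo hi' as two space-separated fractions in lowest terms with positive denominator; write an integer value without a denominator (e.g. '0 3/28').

6/185 11/185

C = [4/37, 8/37, 16/37, 17/37, 19/37, 25/37, 25/37, 30/37, 30/37, 1]
j=0 picked index 0: u0 ∈ [0, 4/37)
j=1 picked index 1: u0 ∈ [3/370, 43/370)
j=2 picked index 2: u0 ∈ [3/185, 43/185)
j=3 picked index 2: u0 ∈ [-31/370, 49/370)
j=4 picked index 3: u0 ∈ [6/185, 11/185)
j=5 picked index 5: u0 ∈ [1/74, 13/74)
j=6 picked index 5: u0 ∈ [-16/185, 14/185)
j=7 picked index 7: u0 ∈ [-9/370, 41/370)
j=8 picked index 9: u0 ∈ [2/185, 1/5)
j=9 picked index 9: u0 ∈ [-33/370, 1/10)
intersection: [6/185, 11/185)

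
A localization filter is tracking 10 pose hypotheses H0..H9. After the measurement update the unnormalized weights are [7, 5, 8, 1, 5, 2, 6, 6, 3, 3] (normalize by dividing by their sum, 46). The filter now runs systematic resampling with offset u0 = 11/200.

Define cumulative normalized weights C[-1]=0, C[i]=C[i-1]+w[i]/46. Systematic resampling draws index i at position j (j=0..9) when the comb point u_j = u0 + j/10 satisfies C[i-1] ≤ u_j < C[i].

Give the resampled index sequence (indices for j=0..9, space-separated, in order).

0 1 1 2 3 4 6 7 7 9

C = [7/46, 6/23, 10/23, 21/46, 13/23, 14/23, 17/23, 20/23, 43/46, 1]
j=0: u_0=11/200 ∈ [0, 7/46) → index 0
j=1: u_1=31/200 ∈ [7/46, 6/23) → index 1
j=2: u_2=51/200 ∈ [7/46, 6/23) → index 1
j=3: u_3=71/200 ∈ [6/23, 10/23) → index 2
j=4: u_4=91/200 ∈ [10/23, 21/46) → index 3
j=5: u_5=111/200 ∈ [21/46, 13/23) → index 4
j=6: u_6=131/200 ∈ [14/23, 17/23) → index 6
j=7: u_7=151/200 ∈ [17/23, 20/23) → index 7
j=8: u_8=171/200 ∈ [17/23, 20/23) → index 7
j=9: u_9=191/200 ∈ [43/46, 1) → index 9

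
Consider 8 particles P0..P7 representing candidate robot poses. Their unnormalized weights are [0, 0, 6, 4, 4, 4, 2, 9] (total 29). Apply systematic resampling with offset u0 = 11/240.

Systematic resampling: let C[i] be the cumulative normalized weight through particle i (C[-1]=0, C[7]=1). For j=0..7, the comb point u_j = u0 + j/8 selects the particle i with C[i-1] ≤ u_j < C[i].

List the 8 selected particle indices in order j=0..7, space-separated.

C = [0, 0, 6/29, 10/29, 14/29, 18/29, 20/29, 1]
j=0: u_0=11/240 ∈ [0, 6/29) → index 2
j=1: u_1=41/240 ∈ [0, 6/29) → index 2
j=2: u_2=71/240 ∈ [6/29, 10/29) → index 3
j=3: u_3=101/240 ∈ [10/29, 14/29) → index 4
j=4: u_4=131/240 ∈ [14/29, 18/29) → index 5
j=5: u_5=161/240 ∈ [18/29, 20/29) → index 6
j=6: u_6=191/240 ∈ [20/29, 1) → index 7
j=7: u_7=221/240 ∈ [20/29, 1) → index 7

2 2 3 4 5 6 7 7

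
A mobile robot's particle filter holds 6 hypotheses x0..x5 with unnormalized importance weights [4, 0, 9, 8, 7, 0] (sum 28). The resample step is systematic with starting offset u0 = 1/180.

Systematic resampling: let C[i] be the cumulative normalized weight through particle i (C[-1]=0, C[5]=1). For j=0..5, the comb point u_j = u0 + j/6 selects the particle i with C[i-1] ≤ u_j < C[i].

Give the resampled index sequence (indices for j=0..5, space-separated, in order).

C = [1/7, 1/7, 13/28, 3/4, 1, 1]
j=0: u_0=1/180 ∈ [0, 1/7) → index 0
j=1: u_1=31/180 ∈ [1/7, 13/28) → index 2
j=2: u_2=61/180 ∈ [1/7, 13/28) → index 2
j=3: u_3=91/180 ∈ [13/28, 3/4) → index 3
j=4: u_4=121/180 ∈ [13/28, 3/4) → index 3
j=5: u_5=151/180 ∈ [3/4, 1) → index 4

0 2 2 3 3 4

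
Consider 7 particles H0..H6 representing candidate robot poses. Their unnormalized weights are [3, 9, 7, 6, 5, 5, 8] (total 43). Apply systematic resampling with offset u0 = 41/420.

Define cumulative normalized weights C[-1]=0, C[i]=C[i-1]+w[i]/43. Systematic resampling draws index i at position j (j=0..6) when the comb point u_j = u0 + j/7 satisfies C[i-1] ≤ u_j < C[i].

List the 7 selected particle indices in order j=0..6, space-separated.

C = [3/43, 12/43, 19/43, 25/43, 30/43, 35/43, 1]
j=0: u_0=41/420 ∈ [3/43, 12/43) → index 1
j=1: u_1=101/420 ∈ [3/43, 12/43) → index 1
j=2: u_2=23/60 ∈ [12/43, 19/43) → index 2
j=3: u_3=221/420 ∈ [19/43, 25/43) → index 3
j=4: u_4=281/420 ∈ [25/43, 30/43) → index 4
j=5: u_5=341/420 ∈ [30/43, 35/43) → index 5
j=6: u_6=401/420 ∈ [35/43, 1) → index 6

1 1 2 3 4 5 6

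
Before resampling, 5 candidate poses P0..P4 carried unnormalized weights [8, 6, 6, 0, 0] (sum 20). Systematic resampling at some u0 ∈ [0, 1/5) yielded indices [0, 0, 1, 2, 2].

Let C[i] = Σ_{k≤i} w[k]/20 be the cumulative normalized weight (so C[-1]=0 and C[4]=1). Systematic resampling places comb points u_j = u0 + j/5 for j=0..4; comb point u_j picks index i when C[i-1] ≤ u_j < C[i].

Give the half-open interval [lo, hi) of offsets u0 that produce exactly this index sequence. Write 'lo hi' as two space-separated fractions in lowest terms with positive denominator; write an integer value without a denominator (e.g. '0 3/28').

1/10 1/5

C = [2/5, 7/10, 1, 1, 1]
j=0 picked index 0: u0 ∈ [0, 2/5)
j=1 picked index 0: u0 ∈ [-1/5, 1/5)
j=2 picked index 1: u0 ∈ [0, 3/10)
j=3 picked index 2: u0 ∈ [1/10, 2/5)
j=4 picked index 2: u0 ∈ [-1/10, 1/5)
intersection: [1/10, 1/5)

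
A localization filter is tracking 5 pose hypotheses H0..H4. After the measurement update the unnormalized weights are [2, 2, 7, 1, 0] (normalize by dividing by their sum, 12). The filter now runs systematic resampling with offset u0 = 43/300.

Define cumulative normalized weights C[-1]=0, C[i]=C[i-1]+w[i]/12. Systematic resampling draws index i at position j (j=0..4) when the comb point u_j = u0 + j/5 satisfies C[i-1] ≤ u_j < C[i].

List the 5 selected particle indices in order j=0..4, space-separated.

C = [1/6, 1/3, 11/12, 1, 1]
j=0: u_0=43/300 ∈ [0, 1/6) → index 0
j=1: u_1=103/300 ∈ [1/3, 11/12) → index 2
j=2: u_2=163/300 ∈ [1/3, 11/12) → index 2
j=3: u_3=223/300 ∈ [1/3, 11/12) → index 2
j=4: u_4=283/300 ∈ [11/12, 1) → index 3

0 2 2 2 3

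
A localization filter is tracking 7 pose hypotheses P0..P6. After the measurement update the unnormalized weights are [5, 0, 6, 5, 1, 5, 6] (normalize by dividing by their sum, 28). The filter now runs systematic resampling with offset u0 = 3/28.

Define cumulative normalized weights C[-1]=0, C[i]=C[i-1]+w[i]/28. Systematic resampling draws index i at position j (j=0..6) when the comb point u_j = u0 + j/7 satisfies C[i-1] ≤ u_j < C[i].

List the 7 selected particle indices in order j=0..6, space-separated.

0 2 3 3 5 6 6

C = [5/28, 5/28, 11/28, 4/7, 17/28, 11/14, 1]
j=0: u_0=3/28 ∈ [0, 5/28) → index 0
j=1: u_1=1/4 ∈ [5/28, 11/28) → index 2
j=2: u_2=11/28 ∈ [11/28, 4/7) → index 3
j=3: u_3=15/28 ∈ [11/28, 4/7) → index 3
j=4: u_4=19/28 ∈ [17/28, 11/14) → index 5
j=5: u_5=23/28 ∈ [11/14, 1) → index 6
j=6: u_6=27/28 ∈ [11/14, 1) → index 6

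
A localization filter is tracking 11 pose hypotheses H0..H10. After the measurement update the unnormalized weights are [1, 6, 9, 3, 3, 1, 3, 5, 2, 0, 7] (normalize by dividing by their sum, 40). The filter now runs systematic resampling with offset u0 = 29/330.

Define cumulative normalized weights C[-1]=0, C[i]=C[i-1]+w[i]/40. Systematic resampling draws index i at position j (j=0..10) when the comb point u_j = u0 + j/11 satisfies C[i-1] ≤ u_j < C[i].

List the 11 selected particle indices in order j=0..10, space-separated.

C = [1/40, 7/40, 2/5, 19/40, 11/20, 23/40, 13/20, 31/40, 33/40, 33/40, 1]
j=0: u_0=29/330 ∈ [1/40, 7/40) → index 1
j=1: u_1=59/330 ∈ [7/40, 2/5) → index 2
j=2: u_2=89/330 ∈ [7/40, 2/5) → index 2
j=3: u_3=119/330 ∈ [7/40, 2/5) → index 2
j=4: u_4=149/330 ∈ [2/5, 19/40) → index 3
j=5: u_5=179/330 ∈ [19/40, 11/20) → index 4
j=6: u_6=19/30 ∈ [23/40, 13/20) → index 6
j=7: u_7=239/330 ∈ [13/20, 31/40) → index 7
j=8: u_8=269/330 ∈ [31/40, 33/40) → index 8
j=9: u_9=299/330 ∈ [33/40, 1) → index 10
j=10: u_10=329/330 ∈ [33/40, 1) → index 10

1 2 2 2 3 4 6 7 8 10 10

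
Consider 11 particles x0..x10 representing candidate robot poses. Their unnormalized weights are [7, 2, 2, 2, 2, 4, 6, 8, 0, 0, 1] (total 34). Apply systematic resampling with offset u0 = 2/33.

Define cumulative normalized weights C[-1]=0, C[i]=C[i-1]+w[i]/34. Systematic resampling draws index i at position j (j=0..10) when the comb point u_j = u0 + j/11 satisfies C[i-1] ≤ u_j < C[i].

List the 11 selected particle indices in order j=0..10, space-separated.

0 0 1 3 4 5 6 6 7 7 7

C = [7/34, 9/34, 11/34, 13/34, 15/34, 19/34, 25/34, 33/34, 33/34, 33/34, 1]
j=0: u_0=2/33 ∈ [0, 7/34) → index 0
j=1: u_1=5/33 ∈ [0, 7/34) → index 0
j=2: u_2=8/33 ∈ [7/34, 9/34) → index 1
j=3: u_3=1/3 ∈ [11/34, 13/34) → index 3
j=4: u_4=14/33 ∈ [13/34, 15/34) → index 4
j=5: u_5=17/33 ∈ [15/34, 19/34) → index 5
j=6: u_6=20/33 ∈ [19/34, 25/34) → index 6
j=7: u_7=23/33 ∈ [19/34, 25/34) → index 6
j=8: u_8=26/33 ∈ [25/34, 33/34) → index 7
j=9: u_9=29/33 ∈ [25/34, 33/34) → index 7
j=10: u_10=32/33 ∈ [25/34, 33/34) → index 7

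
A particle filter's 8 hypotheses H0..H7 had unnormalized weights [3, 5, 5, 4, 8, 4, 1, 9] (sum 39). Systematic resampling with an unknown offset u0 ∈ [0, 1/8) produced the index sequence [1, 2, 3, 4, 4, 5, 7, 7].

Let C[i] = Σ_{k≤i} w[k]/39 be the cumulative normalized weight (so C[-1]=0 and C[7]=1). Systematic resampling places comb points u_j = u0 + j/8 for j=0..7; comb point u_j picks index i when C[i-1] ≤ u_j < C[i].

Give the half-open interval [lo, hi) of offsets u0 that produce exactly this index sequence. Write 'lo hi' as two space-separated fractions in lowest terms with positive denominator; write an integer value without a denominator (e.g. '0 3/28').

1/12 37/312

C = [1/13, 8/39, 1/3, 17/39, 25/39, 29/39, 10/13, 1]
j=0 picked index 1: u0 ∈ [1/13, 8/39)
j=1 picked index 2: u0 ∈ [25/312, 5/24)
j=2 picked index 3: u0 ∈ [1/12, 29/156)
j=3 picked index 4: u0 ∈ [19/312, 83/312)
j=4 picked index 4: u0 ∈ [-5/78, 11/78)
j=5 picked index 5: u0 ∈ [5/312, 37/312)
j=6 picked index 7: u0 ∈ [1/52, 1/4)
j=7 picked index 7: u0 ∈ [-11/104, 1/8)
intersection: [1/12, 37/312)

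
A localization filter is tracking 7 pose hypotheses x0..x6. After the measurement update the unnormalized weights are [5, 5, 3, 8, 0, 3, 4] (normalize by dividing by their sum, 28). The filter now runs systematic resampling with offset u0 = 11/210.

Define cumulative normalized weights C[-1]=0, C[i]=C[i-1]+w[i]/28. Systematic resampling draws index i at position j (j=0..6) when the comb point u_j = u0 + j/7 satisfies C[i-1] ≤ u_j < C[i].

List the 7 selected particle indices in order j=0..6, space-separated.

C = [5/28, 5/14, 13/28, 3/4, 3/4, 6/7, 1]
j=0: u_0=11/210 ∈ [0, 5/28) → index 0
j=1: u_1=41/210 ∈ [5/28, 5/14) → index 1
j=2: u_2=71/210 ∈ [5/28, 5/14) → index 1
j=3: u_3=101/210 ∈ [13/28, 3/4) → index 3
j=4: u_4=131/210 ∈ [13/28, 3/4) → index 3
j=5: u_5=23/30 ∈ [3/4, 6/7) → index 5
j=6: u_6=191/210 ∈ [6/7, 1) → index 6

0 1 1 3 3 5 6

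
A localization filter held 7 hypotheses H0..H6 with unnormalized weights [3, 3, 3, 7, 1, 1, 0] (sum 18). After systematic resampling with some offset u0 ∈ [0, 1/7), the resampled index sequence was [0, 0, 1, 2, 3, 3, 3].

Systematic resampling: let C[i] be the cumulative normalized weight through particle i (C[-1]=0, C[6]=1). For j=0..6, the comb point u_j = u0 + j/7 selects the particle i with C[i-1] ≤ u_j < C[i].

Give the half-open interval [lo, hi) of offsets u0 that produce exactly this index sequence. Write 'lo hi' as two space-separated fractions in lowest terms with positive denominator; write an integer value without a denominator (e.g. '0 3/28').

C = [1/6, 1/3, 1/2, 8/9, 17/18, 1, 1]
j=0 picked index 0: u0 ∈ [0, 1/6)
j=1 picked index 0: u0 ∈ [-1/7, 1/42)
j=2 picked index 1: u0 ∈ [-5/42, 1/21)
j=3 picked index 2: u0 ∈ [-2/21, 1/14)
j=4 picked index 3: u0 ∈ [-1/14, 20/63)
j=5 picked index 3: u0 ∈ [-3/14, 11/63)
j=6 picked index 3: u0 ∈ [-5/14, 2/63)
intersection: [0, 1/42)

0 1/42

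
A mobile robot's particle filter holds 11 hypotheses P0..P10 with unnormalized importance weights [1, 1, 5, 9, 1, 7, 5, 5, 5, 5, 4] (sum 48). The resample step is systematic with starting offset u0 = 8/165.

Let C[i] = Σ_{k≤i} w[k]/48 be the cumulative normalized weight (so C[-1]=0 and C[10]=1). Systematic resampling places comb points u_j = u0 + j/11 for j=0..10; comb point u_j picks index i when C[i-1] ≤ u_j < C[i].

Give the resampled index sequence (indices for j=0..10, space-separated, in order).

C = [1/48, 1/24, 7/48, 1/3, 17/48, 1/2, 29/48, 17/24, 13/16, 11/12, 1]
j=0: u_0=8/165 ∈ [1/24, 7/48) → index 2
j=1: u_1=23/165 ∈ [1/24, 7/48) → index 2
j=2: u_2=38/165 ∈ [7/48, 1/3) → index 3
j=3: u_3=53/165 ∈ [7/48, 1/3) → index 3
j=4: u_4=68/165 ∈ [17/48, 1/2) → index 5
j=5: u_5=83/165 ∈ [1/2, 29/48) → index 6
j=6: u_6=98/165 ∈ [1/2, 29/48) → index 6
j=7: u_7=113/165 ∈ [29/48, 17/24) → index 7
j=8: u_8=128/165 ∈ [17/24, 13/16) → index 8
j=9: u_9=13/15 ∈ [13/16, 11/12) → index 9
j=10: u_10=158/165 ∈ [11/12, 1) → index 10

2 2 3 3 5 6 6 7 8 9 10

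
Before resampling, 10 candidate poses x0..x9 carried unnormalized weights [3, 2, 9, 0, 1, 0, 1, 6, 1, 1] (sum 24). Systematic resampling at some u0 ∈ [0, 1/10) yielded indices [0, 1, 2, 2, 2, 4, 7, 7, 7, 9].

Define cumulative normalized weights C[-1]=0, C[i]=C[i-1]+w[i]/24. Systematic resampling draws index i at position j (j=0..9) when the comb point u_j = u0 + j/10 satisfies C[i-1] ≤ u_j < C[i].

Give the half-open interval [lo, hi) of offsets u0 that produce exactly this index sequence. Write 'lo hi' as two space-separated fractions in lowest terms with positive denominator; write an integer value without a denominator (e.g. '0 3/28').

1/12 1/10

C = [1/8, 5/24, 7/12, 7/12, 5/8, 5/8, 2/3, 11/12, 23/24, 1]
j=0 picked index 0: u0 ∈ [0, 1/8)
j=1 picked index 1: u0 ∈ [1/40, 13/120)
j=2 picked index 2: u0 ∈ [1/120, 23/60)
j=3 picked index 2: u0 ∈ [-11/120, 17/60)
j=4 picked index 2: u0 ∈ [-23/120, 11/60)
j=5 picked index 4: u0 ∈ [1/12, 1/8)
j=6 picked index 7: u0 ∈ [1/15, 19/60)
j=7 picked index 7: u0 ∈ [-1/30, 13/60)
j=8 picked index 7: u0 ∈ [-2/15, 7/60)
j=9 picked index 9: u0 ∈ [7/120, 1/10)
intersection: [1/12, 1/10)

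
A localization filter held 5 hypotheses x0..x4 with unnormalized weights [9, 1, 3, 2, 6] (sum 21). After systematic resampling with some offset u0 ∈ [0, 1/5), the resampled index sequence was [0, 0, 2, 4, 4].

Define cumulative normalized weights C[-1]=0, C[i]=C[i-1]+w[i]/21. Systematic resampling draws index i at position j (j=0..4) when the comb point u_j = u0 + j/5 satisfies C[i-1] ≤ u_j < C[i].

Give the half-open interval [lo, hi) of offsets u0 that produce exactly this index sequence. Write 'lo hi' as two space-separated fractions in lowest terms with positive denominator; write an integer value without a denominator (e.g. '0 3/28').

C = [3/7, 10/21, 13/21, 5/7, 1]
j=0 picked index 0: u0 ∈ [0, 3/7)
j=1 picked index 0: u0 ∈ [-1/5, 8/35)
j=2 picked index 2: u0 ∈ [8/105, 23/105)
j=3 picked index 4: u0 ∈ [4/35, 2/5)
j=4 picked index 4: u0 ∈ [-3/35, 1/5)
intersection: [4/35, 1/5)

4/35 1/5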